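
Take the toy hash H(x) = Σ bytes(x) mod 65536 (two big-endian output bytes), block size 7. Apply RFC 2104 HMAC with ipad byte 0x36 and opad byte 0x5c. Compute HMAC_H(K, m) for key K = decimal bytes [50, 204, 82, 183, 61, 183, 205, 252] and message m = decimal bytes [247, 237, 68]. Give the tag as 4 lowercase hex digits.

031a

Key decimal bytes [50, 204, 82, 183, 61, 183, 205, 252] = 32 cc 52 b7 3d b7 cd fc is 8 bytes > B = 7, so hash it first: H(key) = 04 c4, then zero-pad to 7 bytes: K' = 04 c4 00 00 00 00 00.
K' ⊕ ipad = 32 f2 36 36 36 36 36.  K' ⊕ opad = 58 98 5c 5c 5c 5c 5c.
Inner input = (K'⊕ipad) ∥ m = 32 f2 36 36 36 36 36 ∥ f7 ed 44.
Inner hash: sum = 50+242+54+54+54+54+54+247+237+68 = 1114 → 04 5a.
Outer input = (K'⊕opad) ∥ inner = 58 98 5c 5c 5c 5c 5c ∥ 04 5a.
Outer hash (tag): sum = 88+152+92+92+92+92+92+4+90 = 794 → 03 1a.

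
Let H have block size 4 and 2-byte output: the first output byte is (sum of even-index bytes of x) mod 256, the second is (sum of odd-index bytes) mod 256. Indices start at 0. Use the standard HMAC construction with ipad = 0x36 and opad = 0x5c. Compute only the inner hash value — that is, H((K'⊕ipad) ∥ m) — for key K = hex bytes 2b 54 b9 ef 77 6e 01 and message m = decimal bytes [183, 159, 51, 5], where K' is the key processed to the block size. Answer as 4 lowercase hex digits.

8a61

Key hex bytes 2b 54 b9 ef 77 6e 01 is 7 bytes > B = 4, so hash it first: H(key) = 5c b1, then zero-pad to 4 bytes: K' = 5c b1 00 00.
K' ⊕ ipad = 6a 87 36 36.
Inner input = 6a 87 36 36 ∥ b7 9f 33 05.
Inner hash: even-index sum = 394 mod 256 = 138; odd-index sum = 353 mod 256 = 97 → 8a 61.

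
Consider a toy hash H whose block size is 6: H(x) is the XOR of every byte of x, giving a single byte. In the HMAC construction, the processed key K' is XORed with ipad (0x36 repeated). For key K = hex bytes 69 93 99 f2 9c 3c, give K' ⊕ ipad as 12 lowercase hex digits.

5fa5afc4aa0a

Key hex bytes 69 93 99 f2 9c 3c is exactly B = 6 bytes: K' = 69 93 99 f2 9c 3c.
XOR each byte with 0x36: 69⊕36=5f, 93⊕36=a5, 99⊕36=af, f2⊕36=c4, 9c⊕36=aa, 3c⊕36=0a.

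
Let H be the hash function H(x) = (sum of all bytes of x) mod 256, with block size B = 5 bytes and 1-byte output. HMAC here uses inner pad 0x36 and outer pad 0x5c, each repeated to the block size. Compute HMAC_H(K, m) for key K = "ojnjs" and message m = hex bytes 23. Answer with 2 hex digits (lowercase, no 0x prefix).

d1

Key "ojnjs" = 6f 6a 6e 6a 73 is exactly B = 5 bytes: K' = 6f 6a 6e 6a 73.
K' ⊕ ipad = 59 5c 58 5c 45.  K' ⊕ opad = 33 36 32 36 2f.
Inner input = (K'⊕ipad) ∥ m = 59 5c 58 5c 45 ∥ 23.
Inner hash: sum = 89+92+88+92+69+35 = 465; mod 256 = 209 → d1.
Outer input = (K'⊕opad) ∥ inner = 33 36 32 36 2f ∥ d1.
Outer hash (tag): sum = 51+54+50+54+47+209 = 465; mod 256 = 209 → d1.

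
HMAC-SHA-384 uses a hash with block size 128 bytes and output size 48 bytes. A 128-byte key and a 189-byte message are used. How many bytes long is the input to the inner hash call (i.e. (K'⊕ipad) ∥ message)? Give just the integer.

Key is 128 ≤ 128 bytes, zero-padded: |K'| = 128.
Inner input = (K'⊕ipad) ∥ m → 128 + 189 = 317 bytes.

317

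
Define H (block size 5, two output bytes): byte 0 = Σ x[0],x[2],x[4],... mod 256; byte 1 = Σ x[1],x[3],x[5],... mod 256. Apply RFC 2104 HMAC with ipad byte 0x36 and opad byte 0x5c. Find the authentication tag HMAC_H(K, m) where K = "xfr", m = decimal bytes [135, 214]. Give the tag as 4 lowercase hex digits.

bb34

Key "xfr" = 78 66 72 is 3 bytes ≤ B = 5; zero-pad to 5 bytes: K' = 78 66 72 00 00.
K' ⊕ ipad = 4e 50 44 36 36.  K' ⊕ opad = 24 3a 2e 5c 5c.
Inner input = (K'⊕ipad) ∥ m = 4e 50 44 36 36 ∥ 87 d6.
Inner hash: even-index sum = 414 mod 256 = 158; odd-index sum = 269 mod 256 = 13 → 9e 0d.
Outer input = (K'⊕opad) ∥ inner = 24 3a 2e 5c 5c ∥ 9e 0d.
Outer hash (tag): even-index sum = 187 mod 256 = 187; odd-index sum = 308 mod 256 = 52 → bb 34.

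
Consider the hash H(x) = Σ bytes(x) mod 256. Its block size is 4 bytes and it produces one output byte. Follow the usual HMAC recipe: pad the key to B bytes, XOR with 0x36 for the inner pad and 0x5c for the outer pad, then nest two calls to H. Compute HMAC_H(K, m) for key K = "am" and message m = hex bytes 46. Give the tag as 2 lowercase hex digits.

Key "am" = 61 6d is 2 bytes ≤ B = 4; zero-pad to 4 bytes: K' = 61 6d 00 00.
K' ⊕ ipad = 57 5b 36 36.  K' ⊕ opad = 3d 31 5c 5c.
Inner input = (K'⊕ipad) ∥ m = 57 5b 36 36 ∥ 46.
Inner hash: sum = 87+91+54+54+70 = 356; mod 256 = 100 → 64.
Outer input = (K'⊕opad) ∥ inner = 3d 31 5c 5c ∥ 64.
Outer hash (tag): sum = 61+49+92+92+100 = 394; mod 256 = 138 → 8a.

8a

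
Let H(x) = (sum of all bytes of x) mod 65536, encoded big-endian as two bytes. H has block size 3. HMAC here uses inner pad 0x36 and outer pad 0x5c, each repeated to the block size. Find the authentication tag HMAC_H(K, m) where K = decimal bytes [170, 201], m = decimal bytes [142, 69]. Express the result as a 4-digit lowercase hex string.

Key decimal bytes [170, 201] = aa c9 is 2 bytes ≤ B = 3; zero-pad to 3 bytes: K' = aa c9 00.
K' ⊕ ipad = 9c ff 36.  K' ⊕ opad = f6 95 5c.
Inner input = (K'⊕ipad) ∥ m = 9c ff 36 ∥ 8e 45.
Inner hash: sum = 156+255+54+142+69 = 676 → 02 a4.
Outer input = (K'⊕opad) ∥ inner = f6 95 5c ∥ 02 a4.
Outer hash (tag): sum = 246+149+92+2+164 = 653 → 02 8d.

028d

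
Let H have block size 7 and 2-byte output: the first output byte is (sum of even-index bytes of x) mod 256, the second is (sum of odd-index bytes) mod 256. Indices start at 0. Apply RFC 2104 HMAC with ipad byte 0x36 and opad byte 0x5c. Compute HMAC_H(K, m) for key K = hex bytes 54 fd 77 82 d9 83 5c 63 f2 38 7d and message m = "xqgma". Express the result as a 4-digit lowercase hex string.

Key hex bytes 54 fd 77 82 d9 83 5c 63 f2 38 7d is 11 bytes > B = 7, so hash it first: H(key) = 6f 9d, then zero-pad to 7 bytes: K' = 6f 9d 00 00 00 00 00.
K' ⊕ ipad = 59 ab 36 36 36 36 36.  K' ⊕ opad = 33 c1 5c 5c 5c 5c 5c.
Inner input = (K'⊕ipad) ∥ m = 59 ab 36 36 36 36 36 ∥ 78 71 67 6d 61.
Inner hash: even-index sum = 473 mod 256 = 217; odd-index sum = 599 mod 256 = 87 → d9 57.
Outer input = (K'⊕opad) ∥ inner = 33 c1 5c 5c 5c 5c 5c ∥ d9 57.
Outer hash (tag): even-index sum = 414 mod 256 = 158; odd-index sum = 594 mod 256 = 82 → 9e 52.

9e52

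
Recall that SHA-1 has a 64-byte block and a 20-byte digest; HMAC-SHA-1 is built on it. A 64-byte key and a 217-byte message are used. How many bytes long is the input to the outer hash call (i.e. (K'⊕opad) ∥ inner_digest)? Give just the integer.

84

Key is 64 ≤ 64 bytes, zero-padded: |K'| = 64.
Outer input = (K'⊕opad) ∥ H(inner) → 64 + 20 = 84 bytes.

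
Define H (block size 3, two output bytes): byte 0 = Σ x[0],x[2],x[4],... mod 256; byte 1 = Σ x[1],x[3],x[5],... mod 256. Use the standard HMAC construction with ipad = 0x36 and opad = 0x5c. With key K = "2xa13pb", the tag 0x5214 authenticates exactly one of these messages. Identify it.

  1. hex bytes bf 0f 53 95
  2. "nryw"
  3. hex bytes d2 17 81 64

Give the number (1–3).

3

Key "2xa13pb" = 32 78 61 31 33 70 62 is 7 bytes > B = 3, so hash it first: H(key) = 28 19, then zero-pad to 3 bytes: K' = 28 19 00.
K' ⊕ ipad = 1e 2f 36; K' ⊕ opad = 74 45 5c.
m1: inner = H(1e 2f 36 bf 0f 53 95) = f8 41; tag = H(74 45 5c f8 41) = 113d
m2: inner = H(1e 2f 36 6e 72 79 77) = 3d 16; tag = H(74 45 5c 3d 16) = e682
m3: inner = H(1e 2f 36 d2 17 81 64) = cf 82; tag = H(74 45 5c cf 82) = 5214 ← matches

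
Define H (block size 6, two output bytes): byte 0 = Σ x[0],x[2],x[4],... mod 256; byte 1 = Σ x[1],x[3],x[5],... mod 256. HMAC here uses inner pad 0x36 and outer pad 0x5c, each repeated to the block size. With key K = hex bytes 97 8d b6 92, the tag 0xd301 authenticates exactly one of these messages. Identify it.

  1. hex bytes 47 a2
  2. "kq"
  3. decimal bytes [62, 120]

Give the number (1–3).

2

Key hex bytes 97 8d b6 92 is 4 bytes ≤ B = 6; zero-pad to 6 bytes: K' = 97 8d b6 92 00 00.
K' ⊕ ipad = a1 bb 80 a4 36 36; K' ⊕ opad = cb d1 ea ce 5c 5c.
m1: inner = H(a1 bb 80 a4 36 36 47 a2) = 9e 37; tag = H(cb d1 ea ce 5c 5c 9e 37) = af32
m2: inner = H(a1 bb 80 a4 36 36 6b 71) = c2 06; tag = H(cb d1 ea ce 5c 5c c2 06) = d301 ← matches
m3: inner = H(a1 bb 80 a4 36 36 3e 78) = 95 0d; tag = H(cb d1 ea ce 5c 5c 95 0d) = a608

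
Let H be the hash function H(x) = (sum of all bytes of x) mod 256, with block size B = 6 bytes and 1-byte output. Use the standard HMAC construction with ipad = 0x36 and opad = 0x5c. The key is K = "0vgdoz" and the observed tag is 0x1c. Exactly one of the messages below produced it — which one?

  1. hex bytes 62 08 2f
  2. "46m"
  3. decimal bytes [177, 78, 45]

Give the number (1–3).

3

Key "0vgdoz" = 30 76 67 64 6f 7a is exactly B = 6 bytes: K' = 30 76 67 64 6f 7a.
K' ⊕ ipad = 06 40 51 52 59 4c; K' ⊕ opad = 6c 2a 3b 38 33 26.
m1: inner = H(06 40 51 52 59 4c 62 08 2f) = 27; tag = H(6c 2a 3b 38 33 26 27) = 89
m2: inner = H(06 40 51 52 59 4c 34 36 6d) = 65; tag = H(6c 2a 3b 38 33 26 65) = c7
m3: inner = H(06 40 51 52 59 4c b1 4e 2d) = ba; tag = H(6c 2a 3b 38 33 26 ba) = 1c ← matches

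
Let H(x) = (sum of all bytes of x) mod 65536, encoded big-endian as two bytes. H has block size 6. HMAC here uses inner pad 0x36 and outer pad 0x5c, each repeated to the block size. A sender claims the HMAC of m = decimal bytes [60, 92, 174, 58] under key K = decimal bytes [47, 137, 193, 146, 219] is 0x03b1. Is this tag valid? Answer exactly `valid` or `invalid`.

valid

Key decimal bytes [47, 137, 193, 146, 219] = 2f 89 c1 92 db is 5 bytes ≤ B = 6; zero-pad to 6 bytes: K' = 2f 89 c1 92 db 00.
K' ⊕ ipad = 19 bf f7 a4 ed 36; K' ⊕ opad = 73 d5 9d ce 87 5c.
Inner hash: sum = 25+191+247+164+237+54+60+92+174+58 = 1302 → 05 16.
Outer hash (recomputed tag): sum = 115+213+157+206+135+92+5+22 = 945 → 03 b1.
Recomputed tag = 03b1; claimed = 03b1 → match.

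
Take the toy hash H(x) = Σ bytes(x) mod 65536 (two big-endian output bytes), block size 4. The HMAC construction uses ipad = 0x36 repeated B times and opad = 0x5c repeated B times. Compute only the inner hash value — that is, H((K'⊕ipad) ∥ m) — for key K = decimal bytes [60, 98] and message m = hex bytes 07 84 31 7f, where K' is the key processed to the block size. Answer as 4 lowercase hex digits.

Key decimal bytes [60, 98] = 3c 62 is 2 bytes ≤ B = 4; zero-pad to 4 bytes: K' = 3c 62 00 00.
K' ⊕ ipad = 0a 54 36 36.
Inner input = 0a 54 36 36 ∥ 07 84 31 7f.
Inner hash: sum = 10+84+54+54+7+132+49+127 = 517 → 02 05.

0205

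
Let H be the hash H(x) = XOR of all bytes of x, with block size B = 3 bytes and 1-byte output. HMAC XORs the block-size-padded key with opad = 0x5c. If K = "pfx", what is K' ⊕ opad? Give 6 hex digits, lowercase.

2c3a24

Key "pfx" = 70 66 78 is exactly B = 3 bytes: K' = 70 66 78.
XOR each byte with 0x5c: 70⊕5c=2c, 66⊕5c=3a, 78⊕5c=24.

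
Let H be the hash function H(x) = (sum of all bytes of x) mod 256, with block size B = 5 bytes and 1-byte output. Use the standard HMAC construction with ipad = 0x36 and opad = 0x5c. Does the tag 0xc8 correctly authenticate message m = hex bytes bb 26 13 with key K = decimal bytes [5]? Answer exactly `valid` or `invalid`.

valid

Key decimal bytes [5] = 05 is 1 byte ≤ B = 5; zero-pad to 5 bytes: K' = 05 00 00 00 00.
K' ⊕ ipad = 33 36 36 36 36; K' ⊕ opad = 59 5c 5c 5c 5c.
Inner hash: sum = 51+54+54+54+54+187+38+19 = 511; mod 256 = 255 → ff.
Outer hash (recomputed tag): sum = 89+92+92+92+92+255 = 712; mod 256 = 200 → c8.
Recomputed tag = c8; claimed = c8 → match.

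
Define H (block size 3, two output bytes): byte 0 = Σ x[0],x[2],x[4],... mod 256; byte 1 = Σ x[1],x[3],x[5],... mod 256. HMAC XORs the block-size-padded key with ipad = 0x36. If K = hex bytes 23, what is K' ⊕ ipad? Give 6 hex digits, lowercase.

Key hex bytes 23 is 1 byte ≤ B = 3; zero-pad to 3 bytes: K' = 23 00 00.
XOR each byte with 0x36: 23⊕36=15, 00⊕36=36, 00⊕36=36.

153636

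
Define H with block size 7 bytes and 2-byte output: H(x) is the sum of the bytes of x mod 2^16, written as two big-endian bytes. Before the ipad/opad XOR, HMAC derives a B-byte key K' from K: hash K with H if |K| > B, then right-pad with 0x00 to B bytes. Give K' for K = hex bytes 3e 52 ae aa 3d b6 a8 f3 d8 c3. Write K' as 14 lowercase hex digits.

06110000000000

|K| = 10 > B = 7, so first hash the key.
H(K): sum = 62+82+174+170+61+182+168+243+216+195 = 1553 → 06 11.
Zero-pad H(K) = 06 11 to 7 bytes: K' = 06 11 00 00 00 00 00.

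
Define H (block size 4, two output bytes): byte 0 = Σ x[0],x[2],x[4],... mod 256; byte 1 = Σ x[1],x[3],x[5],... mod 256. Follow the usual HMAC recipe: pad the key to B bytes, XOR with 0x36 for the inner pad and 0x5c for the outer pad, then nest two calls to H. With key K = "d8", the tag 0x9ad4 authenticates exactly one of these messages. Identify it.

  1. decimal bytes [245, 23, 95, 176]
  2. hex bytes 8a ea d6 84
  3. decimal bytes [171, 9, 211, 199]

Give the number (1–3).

Key "d8" = 64 38 is 2 bytes ≤ B = 4; zero-pad to 4 bytes: K' = 64 38 00 00.
K' ⊕ ipad = 52 0e 36 36; K' ⊕ opad = 38 64 5c 5c.
m1: inner = H(52 0e 36 36 f5 17 5f b0) = dc 0b; tag = H(38 64 5c 5c dc 0b) = 70cb
m2: inner = H(52 0e 36 36 8a ea d6 84) = e8 b2; tag = H(38 64 5c 5c e8 b2) = 7c72
m3: inner = H(52 0e 36 36 ab 09 d3 c7) = 06 14; tag = H(38 64 5c 5c 06 14) = 9ad4 ← matches

3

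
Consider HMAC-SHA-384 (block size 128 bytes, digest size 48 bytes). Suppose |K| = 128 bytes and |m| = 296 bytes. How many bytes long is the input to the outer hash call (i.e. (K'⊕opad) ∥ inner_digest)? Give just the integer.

176

Key is 128 ≤ 128 bytes, zero-padded: |K'| = 128.
Outer input = (K'⊕opad) ∥ H(inner) → 128 + 48 = 176 bytes.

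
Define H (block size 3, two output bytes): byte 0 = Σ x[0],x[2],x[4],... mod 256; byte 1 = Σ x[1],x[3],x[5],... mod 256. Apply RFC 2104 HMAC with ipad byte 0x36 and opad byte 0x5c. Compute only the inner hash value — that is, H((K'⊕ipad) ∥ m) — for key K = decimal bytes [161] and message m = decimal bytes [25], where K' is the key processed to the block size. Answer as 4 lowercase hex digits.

cd4f

Key decimal bytes [161] = a1 is 1 byte ≤ B = 3; zero-pad to 3 bytes: K' = a1 00 00.
K' ⊕ ipad = 97 36 36.
Inner input = 97 36 36 ∥ 19.
Inner hash: even-index sum = 205 mod 256 = 205; odd-index sum = 79 mod 256 = 79 → cd 4f.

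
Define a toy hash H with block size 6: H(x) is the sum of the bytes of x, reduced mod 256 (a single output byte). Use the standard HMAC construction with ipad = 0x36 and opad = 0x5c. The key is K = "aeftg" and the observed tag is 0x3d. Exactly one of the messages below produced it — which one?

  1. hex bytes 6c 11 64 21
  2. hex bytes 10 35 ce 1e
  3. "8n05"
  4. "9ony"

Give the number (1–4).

3

Key "aeftg" = 61 65 66 74 67 is 5 bytes ≤ B = 6; zero-pad to 6 bytes: K' = 61 65 66 74 67 00.
K' ⊕ ipad = 57 53 50 42 51 36; K' ⊕ opad = 3d 39 3a 28 3b 5c.
m1: inner = H(57 53 50 42 51 36 6c 11 64 21) = c5; tag = H(3d 39 3a 28 3b 5c c5) = 34
m2: inner = H(57 53 50 42 51 36 10 35 ce 1e) = f4; tag = H(3d 39 3a 28 3b 5c f4) = 63
m3: inner = H(57 53 50 42 51 36 38 6e 30 35) = ce; tag = H(3d 39 3a 28 3b 5c ce) = 3d ← matches
m4: inner = H(57 53 50 42 51 36 39 6f 6e 79) = 52; tag = H(3d 39 3a 28 3b 5c 52) = c1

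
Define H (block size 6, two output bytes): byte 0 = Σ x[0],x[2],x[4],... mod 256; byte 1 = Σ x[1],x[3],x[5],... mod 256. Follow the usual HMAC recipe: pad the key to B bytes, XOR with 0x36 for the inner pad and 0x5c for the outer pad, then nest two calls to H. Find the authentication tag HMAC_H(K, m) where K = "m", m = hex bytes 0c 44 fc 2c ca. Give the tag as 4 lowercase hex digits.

Key "m" = 6d is 1 byte ≤ B = 6; zero-pad to 6 bytes: K' = 6d 00 00 00 00 00.
K' ⊕ ipad = 5b 36 36 36 36 36.  K' ⊕ opad = 31 5c 5c 5c 5c 5c.
Inner input = (K'⊕ipad) ∥ m = 5b 36 36 36 36 36 ∥ 0c 44 fc 2c ca.
Inner hash: even-index sum = 665 mod 256 = 153; odd-index sum = 274 mod 256 = 18 → 99 12.
Outer input = (K'⊕opad) ∥ inner = 31 5c 5c 5c 5c 5c ∥ 99 12.
Outer hash (tag): even-index sum = 386 mod 256 = 130; odd-index sum = 294 mod 256 = 38 → 82 26.

8226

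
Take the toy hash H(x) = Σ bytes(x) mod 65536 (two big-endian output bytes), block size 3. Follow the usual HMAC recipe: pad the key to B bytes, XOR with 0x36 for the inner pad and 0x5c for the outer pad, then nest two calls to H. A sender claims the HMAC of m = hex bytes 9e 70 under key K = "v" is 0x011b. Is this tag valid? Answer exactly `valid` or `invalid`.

Key "v" = 76 is 1 byte ≤ B = 3; zero-pad to 3 bytes: K' = 76 00 00.
K' ⊕ ipad = 40 36 36; K' ⊕ opad = 2a 5c 5c.
Inner hash: sum = 64+54+54+158+112 = 442 → 01 ba.
Outer hash (recomputed tag): sum = 42+92+92+1+186 = 413 → 01 9d.
Recomputed tag = 019d; claimed = 011b → mismatch.

invalid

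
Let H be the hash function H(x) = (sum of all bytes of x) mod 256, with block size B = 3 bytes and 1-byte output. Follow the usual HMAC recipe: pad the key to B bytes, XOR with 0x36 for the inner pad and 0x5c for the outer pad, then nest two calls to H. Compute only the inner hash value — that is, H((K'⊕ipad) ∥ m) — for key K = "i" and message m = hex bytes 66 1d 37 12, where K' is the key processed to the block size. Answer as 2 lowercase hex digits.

97

Key "i" = 69 is 1 byte ≤ B = 3; zero-pad to 3 bytes: K' = 69 00 00.
K' ⊕ ipad = 5f 36 36.
Inner input = 5f 36 36 ∥ 66 1d 37 12.
Inner hash: sum = 95+54+54+102+29+55+18 = 407; mod 256 = 151 → 97.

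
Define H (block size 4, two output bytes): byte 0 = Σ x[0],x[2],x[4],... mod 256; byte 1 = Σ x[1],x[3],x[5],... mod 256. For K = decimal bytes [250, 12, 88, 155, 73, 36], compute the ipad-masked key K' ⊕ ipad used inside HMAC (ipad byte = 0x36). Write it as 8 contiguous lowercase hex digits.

adfd3636

Key decimal bytes [250, 12, 88, 155, 73, 36] = fa 0c 58 9b 49 24 is 6 bytes > B = 4, so hash it first: H(key) = 9b cb, then zero-pad to 4 bytes: K' = 9b cb 00 00.
XOR each byte with 0x36: 9b⊕36=ad, cb⊕36=fd, 00⊕36=36, 00⊕36=36.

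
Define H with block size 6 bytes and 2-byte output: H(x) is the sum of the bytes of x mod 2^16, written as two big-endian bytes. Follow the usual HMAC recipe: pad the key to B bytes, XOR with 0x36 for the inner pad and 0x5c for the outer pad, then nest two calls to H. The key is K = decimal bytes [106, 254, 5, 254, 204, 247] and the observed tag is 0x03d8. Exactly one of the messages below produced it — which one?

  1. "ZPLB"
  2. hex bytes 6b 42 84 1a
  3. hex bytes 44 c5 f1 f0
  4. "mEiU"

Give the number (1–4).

3

Key decimal bytes [106, 254, 5, 254, 204, 247] = 6a fe 05 fe cc f7 is exactly B = 6 bytes: K' = 6a fe 05 fe cc f7.
K' ⊕ ipad = 5c c8 33 c8 fa c1; K' ⊕ opad = 36 a2 59 a2 90 ab.
m1: inner = H(5c c8 33 c8 fa c1 5a 50 4c 42) = 05 12; tag = H(36 a2 59 a2 90 ab 05 12) = 0325
m2: inner = H(5c c8 33 c8 fa c1 6b 42 84 1a) = 05 25; tag = H(36 a2 59 a2 90 ab 05 25) = 0338
m3: inner = H(5c c8 33 c8 fa c1 44 c5 f1 f0) = 06 c4; tag = H(36 a2 59 a2 90 ab 06 c4) = 03d8 ← matches
m4: inner = H(5c c8 33 c8 fa c1 6d 45 69 55) = 05 4a; tag = H(36 a2 59 a2 90 ab 05 4a) = 035d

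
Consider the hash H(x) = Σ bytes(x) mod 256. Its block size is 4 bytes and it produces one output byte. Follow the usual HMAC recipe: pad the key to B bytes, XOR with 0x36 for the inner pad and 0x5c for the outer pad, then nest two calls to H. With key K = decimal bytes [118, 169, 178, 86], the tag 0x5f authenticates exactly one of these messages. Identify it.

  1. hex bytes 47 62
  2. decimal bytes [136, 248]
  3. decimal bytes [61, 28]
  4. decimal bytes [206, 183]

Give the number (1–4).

4

Key decimal bytes [118, 169, 178, 86] = 76 a9 b2 56 is exactly B = 4 bytes: K' = 76 a9 b2 56.
K' ⊕ ipad = 40 9f 84 60; K' ⊕ opad = 2a f5 ee 0a.
m1: inner = H(40 9f 84 60 47 62) = 6c; tag = H(2a f5 ee 0a 6c) = 83
m2: inner = H(40 9f 84 60 88 f8) = 43; tag = H(2a f5 ee 0a 43) = 5a
m3: inner = H(40 9f 84 60 3d 1c) = 1c; tag = H(2a f5 ee 0a 1c) = 33
m4: inner = H(40 9f 84 60 ce b7) = 48; tag = H(2a f5 ee 0a 48) = 5f ← matches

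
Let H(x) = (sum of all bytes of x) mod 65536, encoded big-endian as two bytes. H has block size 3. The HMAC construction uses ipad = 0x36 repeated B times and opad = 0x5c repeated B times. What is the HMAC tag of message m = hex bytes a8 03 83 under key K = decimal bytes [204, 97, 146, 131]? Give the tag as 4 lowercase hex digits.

00e6

Key decimal bytes [204, 97, 146, 131] = cc 61 92 83 is 4 bytes > B = 3, so hash it first: H(key) = 02 42, then zero-pad to 3 bytes: K' = 02 42 00.
K' ⊕ ipad = 34 74 36.  K' ⊕ opad = 5e 1e 5c.
Inner input = (K'⊕ipad) ∥ m = 34 74 36 ∥ a8 03 83.
Inner hash: sum = 52+116+54+168+3+131 = 524 → 02 0c.
Outer input = (K'⊕opad) ∥ inner = 5e 1e 5c ∥ 02 0c.
Outer hash (tag): sum = 94+30+92+2+12 = 230 → 00 e6.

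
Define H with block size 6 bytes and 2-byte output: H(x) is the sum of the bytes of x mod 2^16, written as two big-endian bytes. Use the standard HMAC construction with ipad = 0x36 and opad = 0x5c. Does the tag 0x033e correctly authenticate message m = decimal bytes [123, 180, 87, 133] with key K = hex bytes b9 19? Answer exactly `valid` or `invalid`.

valid

Key hex bytes b9 19 is 2 bytes ≤ B = 6; zero-pad to 6 bytes: K' = b9 19 00 00 00 00.
K' ⊕ ipad = 8f 2f 36 36 36 36; K' ⊕ opad = e5 45 5c 5c 5c 5c.
Inner hash: sum = 143+47+54+54+54+54+123+180+87+133 = 929 → 03 a1.
Outer hash (recomputed tag): sum = 229+69+92+92+92+92+3+161 = 830 → 03 3e.
Recomputed tag = 033e; claimed = 033e → match.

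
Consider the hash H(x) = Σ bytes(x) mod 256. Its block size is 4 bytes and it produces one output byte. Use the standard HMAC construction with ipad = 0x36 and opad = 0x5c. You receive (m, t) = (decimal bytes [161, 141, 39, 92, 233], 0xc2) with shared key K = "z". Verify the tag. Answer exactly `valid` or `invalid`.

Key "z" = 7a is 1 byte ≤ B = 4; zero-pad to 4 bytes: K' = 7a 00 00 00.
K' ⊕ ipad = 4c 36 36 36; K' ⊕ opad = 26 5c 5c 5c.
Inner hash: sum = 76+54+54+54+161+141+39+92+233 = 904; mod 256 = 136 → 88.
Outer hash (recomputed tag): sum = 38+92+92+92+136 = 450; mod 256 = 194 → c2.
Recomputed tag = c2; claimed = c2 → match.

valid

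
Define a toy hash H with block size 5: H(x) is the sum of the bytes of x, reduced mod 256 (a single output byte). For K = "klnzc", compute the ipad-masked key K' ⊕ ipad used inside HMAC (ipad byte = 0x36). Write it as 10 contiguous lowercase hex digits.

5d5a584c55

Key "klnzc" = 6b 6c 6e 7a 63 is exactly B = 5 bytes: K' = 6b 6c 6e 7a 63.
XOR each byte with 0x36: 6b⊕36=5d, 6c⊕36=5a, 6e⊕36=58, 7a⊕36=4c, 63⊕36=55.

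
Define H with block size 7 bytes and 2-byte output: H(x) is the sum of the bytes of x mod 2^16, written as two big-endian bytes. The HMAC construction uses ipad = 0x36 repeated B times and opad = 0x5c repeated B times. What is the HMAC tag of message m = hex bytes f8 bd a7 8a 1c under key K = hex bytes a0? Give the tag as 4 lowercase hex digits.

Key hex bytes a0 is 1 byte ≤ B = 7; zero-pad to 7 bytes: K' = a0 00 00 00 00 00 00.
K' ⊕ ipad = 96 36 36 36 36 36 36.  K' ⊕ opad = fc 5c 5c 5c 5c 5c 5c.
Inner input = (K'⊕ipad) ∥ m = 96 36 36 36 36 36 36 ∥ f8 bd a7 8a 1c.
Inner hash: sum = 150+54+54+54+54+54+54+248+189+167+138+28 = 1244 → 04 dc.
Outer input = (K'⊕opad) ∥ inner = fc 5c 5c 5c 5c 5c 5c ∥ 04 dc.
Outer hash (tag): sum = 252+92+92+92+92+92+92+4+220 = 1028 → 04 04.

0404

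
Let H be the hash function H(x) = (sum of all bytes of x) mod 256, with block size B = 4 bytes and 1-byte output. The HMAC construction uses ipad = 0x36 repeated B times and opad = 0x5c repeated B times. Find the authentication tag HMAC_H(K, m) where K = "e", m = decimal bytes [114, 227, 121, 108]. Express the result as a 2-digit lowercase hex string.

7c

Key "e" = 65 is 1 byte ≤ B = 4; zero-pad to 4 bytes: K' = 65 00 00 00.
K' ⊕ ipad = 53 36 36 36.  K' ⊕ opad = 39 5c 5c 5c.
Inner input = (K'⊕ipad) ∥ m = 53 36 36 36 ∥ 72 e3 79 6c.
Inner hash: sum = 83+54+54+54+114+227+121+108 = 815; mod 256 = 47 → 2f.
Outer input = (K'⊕opad) ∥ inner = 39 5c 5c 5c ∥ 2f.
Outer hash (tag): sum = 57+92+92+92+47 = 380; mod 256 = 124 → 7c.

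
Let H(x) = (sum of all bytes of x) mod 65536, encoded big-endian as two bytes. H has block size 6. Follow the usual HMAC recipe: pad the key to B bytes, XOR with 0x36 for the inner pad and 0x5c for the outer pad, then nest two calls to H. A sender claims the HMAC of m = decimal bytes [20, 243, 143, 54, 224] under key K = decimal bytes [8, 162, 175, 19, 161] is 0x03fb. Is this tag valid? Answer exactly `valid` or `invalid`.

Key decimal bytes [8, 162, 175, 19, 161] = 08 a2 af 13 a1 is 5 bytes ≤ B = 6; zero-pad to 6 bytes: K' = 08 a2 af 13 a1 00.
K' ⊕ ipad = 3e 94 99 25 97 36; K' ⊕ opad = 54 fe f3 4f fd 5c.
Inner hash: sum = 62+148+153+37+151+54+20+243+143+54+224 = 1289 → 05 09.
Outer hash (recomputed tag): sum = 84+254+243+79+253+92+5+9 = 1019 → 03 fb.
Recomputed tag = 03fb; claimed = 03fb → match.

valid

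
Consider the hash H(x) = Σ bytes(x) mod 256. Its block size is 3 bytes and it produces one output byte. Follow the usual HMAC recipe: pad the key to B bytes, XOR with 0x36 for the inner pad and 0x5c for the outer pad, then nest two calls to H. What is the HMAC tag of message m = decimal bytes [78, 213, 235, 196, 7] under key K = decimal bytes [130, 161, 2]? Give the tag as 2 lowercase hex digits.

91

Key decimal bytes [130, 161, 2] = 82 a1 02 is exactly B = 3 bytes: K' = 82 a1 02.
K' ⊕ ipad = b4 97 34.  K' ⊕ opad = de fd 5e.
Inner input = (K'⊕ipad) ∥ m = b4 97 34 ∥ 4e d5 eb c4 07.
Inner hash: sum = 180+151+52+78+213+235+196+7 = 1112; mod 256 = 88 → 58.
Outer input = (K'⊕opad) ∥ inner = de fd 5e ∥ 58.
Outer hash (tag): sum = 222+253+94+88 = 657; mod 256 = 145 → 91.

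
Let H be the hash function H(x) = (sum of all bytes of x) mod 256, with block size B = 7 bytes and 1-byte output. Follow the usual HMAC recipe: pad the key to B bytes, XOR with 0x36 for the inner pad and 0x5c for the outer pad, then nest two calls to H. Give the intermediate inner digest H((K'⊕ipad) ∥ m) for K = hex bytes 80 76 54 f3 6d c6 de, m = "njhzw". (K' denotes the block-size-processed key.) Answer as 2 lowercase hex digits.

Key hex bytes 80 76 54 f3 6d c6 de is exactly B = 7 bytes: K' = 80 76 54 f3 6d c6 de.
K' ⊕ ipad = b6 40 62 c5 5b f0 e8.
Inner input = b6 40 62 c5 5b f0 e8 ∥ 6e 6a 68 7a 77.
Inner hash: sum = 182+64+98+197+91+240+232+110+106+104+122+119 = 1665; mod 256 = 129 → 81.

81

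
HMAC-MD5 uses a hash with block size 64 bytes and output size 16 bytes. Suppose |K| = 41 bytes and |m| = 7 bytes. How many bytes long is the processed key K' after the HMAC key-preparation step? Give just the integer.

64

Key is 41 ≤ 64 bytes, zero-padded: |K'| = 64.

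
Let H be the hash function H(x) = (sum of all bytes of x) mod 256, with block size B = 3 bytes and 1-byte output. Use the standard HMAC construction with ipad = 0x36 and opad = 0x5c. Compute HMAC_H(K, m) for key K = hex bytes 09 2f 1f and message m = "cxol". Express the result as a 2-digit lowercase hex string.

Key hex bytes 09 2f 1f is exactly B = 3 bytes: K' = 09 2f 1f.
K' ⊕ ipad = 3f 19 29.  K' ⊕ opad = 55 73 43.
Inner input = (K'⊕ipad) ∥ m = 3f 19 29 ∥ 63 78 6f 6c.
Inner hash: sum = 63+25+41+99+120+111+108 = 567; mod 256 = 55 → 37.
Outer input = (K'⊕opad) ∥ inner = 55 73 43 ∥ 37.
Outer hash (tag): sum = 85+115+67+55 = 322; mod 256 = 66 → 42.

42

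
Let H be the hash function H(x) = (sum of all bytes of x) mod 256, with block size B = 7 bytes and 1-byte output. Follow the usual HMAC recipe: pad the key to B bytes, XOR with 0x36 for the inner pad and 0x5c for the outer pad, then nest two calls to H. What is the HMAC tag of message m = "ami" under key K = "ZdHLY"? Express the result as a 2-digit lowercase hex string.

e7

Key "ZdHLY" = 5a 64 48 4c 59 is 5 bytes ≤ B = 7; zero-pad to 7 bytes: K' = 5a 64 48 4c 59 00 00.
K' ⊕ ipad = 6c 52 7e 7a 6f 36 36.  K' ⊕ opad = 06 38 14 10 05 5c 5c.
Inner input = (K'⊕ipad) ∥ m = 6c 52 7e 7a 6f 36 36 ∥ 61 6d 69.
Inner hash: sum = 108+82+126+122+111+54+54+97+109+105 = 968; mod 256 = 200 → c8.
Outer input = (K'⊕opad) ∥ inner = 06 38 14 10 05 5c 5c ∥ c8.
Outer hash (tag): sum = 6+56+20+16+5+92+92+200 = 487; mod 256 = 231 → e7.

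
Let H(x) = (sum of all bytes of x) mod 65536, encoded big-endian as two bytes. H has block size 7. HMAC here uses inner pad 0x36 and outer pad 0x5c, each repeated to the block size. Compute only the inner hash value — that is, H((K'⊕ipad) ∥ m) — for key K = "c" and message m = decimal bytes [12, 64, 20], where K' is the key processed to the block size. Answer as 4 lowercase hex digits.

01f9

Key "c" = 63 is 1 byte ≤ B = 7; zero-pad to 7 bytes: K' = 63 00 00 00 00 00 00.
K' ⊕ ipad = 55 36 36 36 36 36 36.
Inner input = 55 36 36 36 36 36 36 ∥ 0c 40 14.
Inner hash: sum = 85+54+54+54+54+54+54+12+64+20 = 505 → 01 f9.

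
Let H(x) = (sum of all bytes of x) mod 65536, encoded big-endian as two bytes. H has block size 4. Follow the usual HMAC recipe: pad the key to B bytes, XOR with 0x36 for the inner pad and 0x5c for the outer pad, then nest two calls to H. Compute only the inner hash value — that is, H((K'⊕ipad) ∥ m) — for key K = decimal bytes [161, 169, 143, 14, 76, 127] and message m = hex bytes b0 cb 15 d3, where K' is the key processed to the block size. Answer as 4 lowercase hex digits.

0387

Key decimal bytes [161, 169, 143, 14, 76, 127] = a1 a9 8f 0e 4c 7f is 6 bytes > B = 4, so hash it first: H(key) = 02 b2, then zero-pad to 4 bytes: K' = 02 b2 00 00.
K' ⊕ ipad = 34 84 36 36.
Inner input = 34 84 36 36 ∥ b0 cb 15 d3.
Inner hash: sum = 52+132+54+54+176+203+21+211 = 903 → 03 87.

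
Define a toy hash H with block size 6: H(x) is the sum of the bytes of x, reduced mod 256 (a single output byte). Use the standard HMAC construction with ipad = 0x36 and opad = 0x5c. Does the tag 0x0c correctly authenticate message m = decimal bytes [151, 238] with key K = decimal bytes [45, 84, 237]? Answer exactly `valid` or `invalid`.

Key decimal bytes [45, 84, 237] = 2d 54 ed is 3 bytes ≤ B = 6; zero-pad to 6 bytes: K' = 2d 54 ed 00 00 00.
K' ⊕ ipad = 1b 62 db 36 36 36; K' ⊕ opad = 71 08 b1 5c 5c 5c.
Inner hash: sum = 27+98+219+54+54+54+151+238 = 895; mod 256 = 127 → 7f.
Outer hash (recomputed tag): sum = 113+8+177+92+92+92+127 = 701; mod 256 = 189 → bd.
Recomputed tag = bd; claimed = 0c → mismatch.

invalid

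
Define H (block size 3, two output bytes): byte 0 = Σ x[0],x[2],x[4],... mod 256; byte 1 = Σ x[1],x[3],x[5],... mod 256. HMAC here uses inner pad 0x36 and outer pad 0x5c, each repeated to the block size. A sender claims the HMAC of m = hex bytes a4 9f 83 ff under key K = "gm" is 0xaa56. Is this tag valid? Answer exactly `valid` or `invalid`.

invalid

Key "gm" = 67 6d is 2 bytes ≤ B = 3; zero-pad to 3 bytes: K' = 67 6d 00.
K' ⊕ ipad = 51 5b 36; K' ⊕ opad = 3b 31 5c.
Inner hash: even-index sum = 549 mod 256 = 37; odd-index sum = 386 mod 256 = 130 → 25 82.
Outer hash (recomputed tag): even-index sum = 281 mod 256 = 25; odd-index sum = 86 mod 256 = 86 → 19 56.
Recomputed tag = 1956; claimed = aa56 → mismatch.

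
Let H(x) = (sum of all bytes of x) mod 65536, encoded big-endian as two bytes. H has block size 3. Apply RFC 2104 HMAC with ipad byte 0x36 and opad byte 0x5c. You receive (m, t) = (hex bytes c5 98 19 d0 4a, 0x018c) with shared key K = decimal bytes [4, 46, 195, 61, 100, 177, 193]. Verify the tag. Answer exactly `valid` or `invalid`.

invalid

Key decimal bytes [4, 46, 195, 61, 100, 177, 193] = 04 2e c3 3d 64 b1 c1 is 7 bytes > B = 3, so hash it first: H(key) = 03 08, then zero-pad to 3 bytes: K' = 03 08 00.
K' ⊕ ipad = 35 3e 36; K' ⊕ opad = 5f 54 5c.
Inner hash: sum = 53+62+54+197+152+25+208+74 = 825 → 03 39.
Outer hash (recomputed tag): sum = 95+84+92+3+57 = 331 → 01 4b.
Recomputed tag = 014b; claimed = 018c → mismatch.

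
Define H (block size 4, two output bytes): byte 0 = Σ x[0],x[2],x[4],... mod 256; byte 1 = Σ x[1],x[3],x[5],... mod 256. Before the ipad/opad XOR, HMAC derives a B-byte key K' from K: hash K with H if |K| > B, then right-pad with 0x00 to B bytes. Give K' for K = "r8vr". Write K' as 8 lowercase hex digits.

Key "r8vr" = 72 38 76 72 is exactly B = 4 bytes: K' = 72 38 76 72.

72387672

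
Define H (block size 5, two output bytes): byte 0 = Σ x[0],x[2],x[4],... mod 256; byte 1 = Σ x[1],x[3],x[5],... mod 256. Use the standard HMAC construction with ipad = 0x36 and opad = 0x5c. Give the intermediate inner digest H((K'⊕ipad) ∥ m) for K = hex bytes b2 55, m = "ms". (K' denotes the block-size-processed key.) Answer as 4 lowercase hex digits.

Key hex bytes b2 55 is 2 bytes ≤ B = 5; zero-pad to 5 bytes: K' = b2 55 00 00 00.
K' ⊕ ipad = 84 63 36 36 36.
Inner input = 84 63 36 36 36 ∥ 6d 73.
Inner hash: even-index sum = 355 mod 256 = 99; odd-index sum = 262 mod 256 = 6 → 63 06.

6306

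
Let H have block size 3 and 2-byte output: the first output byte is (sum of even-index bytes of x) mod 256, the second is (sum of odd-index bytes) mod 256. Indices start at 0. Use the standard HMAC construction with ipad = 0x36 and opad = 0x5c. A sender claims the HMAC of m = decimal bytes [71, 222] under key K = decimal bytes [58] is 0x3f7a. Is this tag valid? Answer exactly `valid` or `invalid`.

Key decimal bytes [58] = 3a is 1 byte ≤ B = 3; zero-pad to 3 bytes: K' = 3a 00 00.
K' ⊕ ipad = 0c 36 36; K' ⊕ opad = 66 5c 5c.
Inner hash: even-index sum = 288 mod 256 = 32; odd-index sum = 125 mod 256 = 125 → 20 7d.
Outer hash (recomputed tag): even-index sum = 319 mod 256 = 63; odd-index sum = 124 mod 256 = 124 → 3f 7c.
Recomputed tag = 3f7c; claimed = 3f7a → mismatch.

invalid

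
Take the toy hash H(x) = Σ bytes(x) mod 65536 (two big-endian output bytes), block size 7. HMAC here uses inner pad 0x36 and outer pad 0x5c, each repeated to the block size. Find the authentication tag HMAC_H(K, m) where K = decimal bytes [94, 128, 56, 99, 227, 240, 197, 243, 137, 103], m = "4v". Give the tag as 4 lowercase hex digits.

Key decimal bytes [94, 128, 56, 99, 227, 240, 197, 243, 137, 103] = 5e 80 38 63 e3 f0 c5 f3 89 67 is 10 bytes > B = 7, so hash it first: H(key) = 05 f4, then zero-pad to 7 bytes: K' = 05 f4 00 00 00 00 00.
K' ⊕ ipad = 33 c2 36 36 36 36 36.  K' ⊕ opad = 59 a8 5c 5c 5c 5c 5c.
Inner input = (K'⊕ipad) ∥ m = 33 c2 36 36 36 36 36 ∥ 34 76.
Inner hash: sum = 51+194+54+54+54+54+54+52+118 = 685 → 02 ad.
Outer input = (K'⊕opad) ∥ inner = 59 a8 5c 5c 5c 5c 5c ∥ 02 ad.
Outer hash (tag): sum = 89+168+92+92+92+92+92+2+173 = 892 → 03 7c.

037c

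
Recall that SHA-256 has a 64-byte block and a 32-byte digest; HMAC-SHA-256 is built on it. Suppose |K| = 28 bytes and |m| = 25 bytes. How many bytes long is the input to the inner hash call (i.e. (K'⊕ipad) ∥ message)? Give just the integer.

89

Key is 28 ≤ 64 bytes, zero-padded: |K'| = 64.
Inner input = (K'⊕ipad) ∥ m → 64 + 25 = 89 bytes.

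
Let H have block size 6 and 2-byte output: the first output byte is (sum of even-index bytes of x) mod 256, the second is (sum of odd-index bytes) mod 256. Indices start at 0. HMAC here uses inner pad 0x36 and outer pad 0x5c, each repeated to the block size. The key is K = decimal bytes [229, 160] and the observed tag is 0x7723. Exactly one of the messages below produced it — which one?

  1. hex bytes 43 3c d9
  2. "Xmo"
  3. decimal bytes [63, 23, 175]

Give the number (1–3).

2

Key decimal bytes [229, 160] = e5 a0 is 2 bytes ≤ B = 6; zero-pad to 6 bytes: K' = e5 a0 00 00 00 00.
K' ⊕ ipad = d3 96 36 36 36 36; K' ⊕ opad = b9 fc 5c 5c 5c 5c.
m1: inner = H(d3 96 36 36 36 36 43 3c d9) = 5b 3e; tag = H(b9 fc 5c 5c 5c 5c 5b 3e) = ccf2
m2: inner = H(d3 96 36 36 36 36 58 6d 6f) = 06 6f; tag = H(b9 fc 5c 5c 5c 5c 06 6f) = 7723 ← matches
m3: inner = H(d3 96 36 36 36 36 3f 17 af) = 2d 19; tag = H(b9 fc 5c 5c 5c 5c 2d 19) = 9ecd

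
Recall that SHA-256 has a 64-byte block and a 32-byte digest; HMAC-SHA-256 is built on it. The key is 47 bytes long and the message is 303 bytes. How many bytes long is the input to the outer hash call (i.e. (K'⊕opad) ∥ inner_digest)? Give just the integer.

Key is 47 ≤ 64 bytes, zero-padded: |K'| = 64.
Outer input = (K'⊕opad) ∥ H(inner) → 64 + 32 = 96 bytes.

96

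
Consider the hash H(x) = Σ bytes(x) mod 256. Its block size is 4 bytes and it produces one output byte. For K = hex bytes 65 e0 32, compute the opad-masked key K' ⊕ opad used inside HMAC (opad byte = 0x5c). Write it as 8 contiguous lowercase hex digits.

Key hex bytes 65 e0 32 is 3 bytes ≤ B = 4; zero-pad to 4 bytes: K' = 65 e0 32 00.
XOR each byte with 0x5c: 65⊕5c=39, e0⊕5c=bc, 32⊕5c=6e, 00⊕5c=5c.

39bc6e5c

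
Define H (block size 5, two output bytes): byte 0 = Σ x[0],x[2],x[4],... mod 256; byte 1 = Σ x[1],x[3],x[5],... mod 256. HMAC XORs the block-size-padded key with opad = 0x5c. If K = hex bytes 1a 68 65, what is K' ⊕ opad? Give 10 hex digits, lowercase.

4634395c5c

Key hex bytes 1a 68 65 is 3 bytes ≤ B = 5; zero-pad to 5 bytes: K' = 1a 68 65 00 00.
XOR each byte with 0x5c: 1a⊕5c=46, 68⊕5c=34, 65⊕5c=39, 00⊕5c=5c, 00⊕5c=5c.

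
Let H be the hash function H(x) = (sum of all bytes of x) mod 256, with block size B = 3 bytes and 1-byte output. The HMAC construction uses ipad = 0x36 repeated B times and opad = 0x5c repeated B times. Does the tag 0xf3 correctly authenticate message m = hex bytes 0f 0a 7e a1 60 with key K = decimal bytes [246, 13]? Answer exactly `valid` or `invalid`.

Key decimal bytes [246, 13] = f6 0d is 2 bytes ≤ B = 3; zero-pad to 3 bytes: K' = f6 0d 00.
K' ⊕ ipad = c0 3b 36; K' ⊕ opad = aa 51 5c.
Inner hash: sum = 192+59+54+15+10+126+161+96 = 713; mod 256 = 201 → c9.
Outer hash (recomputed tag): sum = 170+81+92+201 = 544; mod 256 = 32 → 20.
Recomputed tag = 20; claimed = f3 → mismatch.

invalid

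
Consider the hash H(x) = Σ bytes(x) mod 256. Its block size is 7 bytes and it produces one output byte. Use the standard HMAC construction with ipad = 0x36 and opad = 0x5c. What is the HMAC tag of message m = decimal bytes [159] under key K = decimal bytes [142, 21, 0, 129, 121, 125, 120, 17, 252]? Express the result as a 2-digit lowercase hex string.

77

Key decimal bytes [142, 21, 0, 129, 121, 125, 120, 17, 252] = 8e 15 00 81 79 7d 78 11 fc is 9 bytes > B = 7, so hash it first: H(key) = 9f, then zero-pad to 7 bytes: K' = 9f 00 00 00 00 00 00.
K' ⊕ ipad = a9 36 36 36 36 36 36.  K' ⊕ opad = c3 5c 5c 5c 5c 5c 5c.
Inner input = (K'⊕ipad) ∥ m = a9 36 36 36 36 36 36 ∥ 9f.
Inner hash: sum = 169+54+54+54+54+54+54+159 = 652; mod 256 = 140 → 8c.
Outer input = (K'⊕opad) ∥ inner = c3 5c 5c 5c 5c 5c 5c ∥ 8c.
Outer hash (tag): sum = 195+92+92+92+92+92+92+140 = 887; mod 256 = 119 → 77.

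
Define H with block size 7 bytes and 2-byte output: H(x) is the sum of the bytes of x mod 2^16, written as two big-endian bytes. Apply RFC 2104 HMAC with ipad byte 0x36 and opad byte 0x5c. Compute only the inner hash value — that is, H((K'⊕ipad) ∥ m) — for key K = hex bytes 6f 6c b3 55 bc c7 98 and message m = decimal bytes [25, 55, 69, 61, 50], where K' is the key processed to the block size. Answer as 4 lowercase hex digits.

Key hex bytes 6f 6c b3 55 bc c7 98 is exactly B = 7 bytes: K' = 6f 6c b3 55 bc c7 98.
K' ⊕ ipad = 59 5a 85 63 8a f1 ae.
Inner input = 59 5a 85 63 8a f1 ae ∥ 19 37 45 3d 32.
Inner hash: sum = 89+90+133+99+138+241+174+25+55+69+61+50 = 1224 → 04 c8.

04c8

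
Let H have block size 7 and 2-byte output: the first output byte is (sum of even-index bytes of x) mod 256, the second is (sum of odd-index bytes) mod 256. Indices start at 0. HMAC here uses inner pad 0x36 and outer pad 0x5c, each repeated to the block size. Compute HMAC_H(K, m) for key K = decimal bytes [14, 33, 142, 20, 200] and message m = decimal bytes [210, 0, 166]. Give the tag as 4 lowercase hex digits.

fb45

Key decimal bytes [14, 33, 142, 20, 200] = 0e 21 8e 14 c8 is 5 bytes ≤ B = 7; zero-pad to 7 bytes: K' = 0e 21 8e 14 c8 00 00.
K' ⊕ ipad = 38 17 b8 22 fe 36 36.  K' ⊕ opad = 52 7d d2 48 94 5c 5c.
Inner input = (K'⊕ipad) ∥ m = 38 17 b8 22 fe 36 36 ∥ d2 00 a6.
Inner hash: even-index sum = 548 mod 256 = 36; odd-index sum = 487 mod 256 = 231 → 24 e7.
Outer input = (K'⊕opad) ∥ inner = 52 7d d2 48 94 5c 5c ∥ 24 e7.
Outer hash (tag): even-index sum = 763 mod 256 = 251; odd-index sum = 325 mod 256 = 69 → fb 45.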